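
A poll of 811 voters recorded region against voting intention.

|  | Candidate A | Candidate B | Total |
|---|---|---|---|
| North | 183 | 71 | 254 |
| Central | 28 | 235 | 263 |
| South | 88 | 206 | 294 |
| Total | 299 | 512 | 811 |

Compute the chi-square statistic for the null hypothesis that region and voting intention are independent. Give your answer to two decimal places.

218.82

Grand total N = 811.
Expected counts (row total × column total / N):
  North, Candidate A: 254×299/811 = 93.645
  North, Candidate B: 254×512/811 = 160.355
  Central, Candidate A: 263×299/811 = 96.963
  Central, Candidate B: 263×512/811 = 166.037
  South, Candidate A: 294×299/811 = 108.392
  South, Candidate B: 294×512/811 = 185.608
Contributions (O − E)²/E:
  (183 − 93.645)²/93.645 = 85.2615
  (71 − 160.355)²/160.355 = 49.7915
  (28 − 96.963)²/96.963 = 49.0486
  (235 − 166.037)²/166.037 = 28.6436
  (88 − 108.392)²/108.392 = 3.8364
  (206 − 185.608)²/185.608 = 2.2404
χ² = 85.2615 + 49.7915 + 49.0486 + 28.6436 + 3.8364 + 2.2404 = 218.82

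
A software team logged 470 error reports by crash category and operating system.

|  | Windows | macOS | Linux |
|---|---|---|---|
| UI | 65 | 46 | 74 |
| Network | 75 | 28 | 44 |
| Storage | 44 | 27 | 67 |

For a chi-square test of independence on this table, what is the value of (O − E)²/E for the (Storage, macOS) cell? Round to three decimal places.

0.238

Row total (Storage) = 138; column total (macOS) = 101; N = 470.
Expected count E = 138 × 101 / 470 = 29.65532.
Contribution = (O − E)²/E = (27 − 29.65532)² / 29.65532 = 0.238.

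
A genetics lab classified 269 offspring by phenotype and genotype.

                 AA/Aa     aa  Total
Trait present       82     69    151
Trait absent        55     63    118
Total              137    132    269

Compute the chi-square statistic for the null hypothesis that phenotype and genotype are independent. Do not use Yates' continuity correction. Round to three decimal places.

Grand total N = 269.
Expected counts (row total × column total / N):
  Trait present, AA/Aa: 151×137/269 = 76.9033
  Trait present, aa: 151×132/269 = 74.0967
  Trait absent, AA/Aa: 118×137/269 = 60.0967
  Trait absent, aa: 118×132/269 = 57.9033
Contributions (O − E)²/E:
  (82 − 76.9033)²/76.9033 = 0.3378
  (69 − 74.0967)²/74.0967 = 0.3506
  (55 − 60.0967)²/60.0967 = 0.4322
  (63 − 57.9033)²/57.9033 = 0.4486
χ² = 0.3378 + 0.3506 + 0.4322 + 0.4486 = 1.569

1.569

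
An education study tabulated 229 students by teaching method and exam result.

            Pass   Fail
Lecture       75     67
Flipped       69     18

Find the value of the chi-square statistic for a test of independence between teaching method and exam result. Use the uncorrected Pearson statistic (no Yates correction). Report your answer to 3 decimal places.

Row totals: 142, 87. Column totals: 144, 85. Grand total N = 229.
Expected counts (row total × column total / N):
  Lecture, Pass: 142×144/229 = 89.2926
  Lecture, Fail: 142×85/229 = 52.7074
  Flipped, Pass: 87×144/229 = 54.7074
  Flipped, Fail: 87×85/229 = 32.2926
Contributions (O − E)²/E:
  (75 − 89.2926)²/89.2926 = 2.2877
  (67 − 52.7074)²/52.7074 = 3.8757
  (69 − 54.7074)²/54.7074 = 3.7340
  (18 − 32.2926)²/32.2926 = 6.3259
χ² = 2.2877 + 3.8757 + 3.7340 + 6.3259 = 16.223

16.223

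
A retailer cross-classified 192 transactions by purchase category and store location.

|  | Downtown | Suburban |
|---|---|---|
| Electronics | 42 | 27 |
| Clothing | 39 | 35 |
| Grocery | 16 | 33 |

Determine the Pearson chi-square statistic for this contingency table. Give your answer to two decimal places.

Row totals: 69, 74, 49. Column totals: 97, 95. Grand total N = 192.
Expected counts (row total × column total / N):
  Electronics, Downtown: 69×97/192 = 34.859
  Electronics, Suburban: 69×95/192 = 34.141
  Clothing, Downtown: 74×97/192 = 37.385
  Clothing, Suburban: 74×95/192 = 36.615
  Grocery, Downtown: 49×97/192 = 24.755
  Grocery, Suburban: 49×95/192 = 24.245
Contributions (O − E)²/E:
  (42 − 34.859)²/34.859 = 1.4629
  (27 − 34.141)²/34.141 = 1.4936
  (39 − 37.385)²/37.385 = 0.0698
  (35 − 36.615)²/36.615 = 0.0712
  (16 − 24.755)²/24.755 = 3.0963
  (33 − 24.245)²/24.245 = 3.1615
χ² = 1.4629 + 1.4936 + 0.0698 + 0.0712 + 3.0963 + 3.1615 = 9.36

9.36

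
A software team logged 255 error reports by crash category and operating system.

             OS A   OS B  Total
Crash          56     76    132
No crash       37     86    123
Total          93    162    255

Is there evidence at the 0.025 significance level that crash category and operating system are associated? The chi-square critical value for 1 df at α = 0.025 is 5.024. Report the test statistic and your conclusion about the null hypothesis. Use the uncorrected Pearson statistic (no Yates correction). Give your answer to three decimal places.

4.187; fail to reject H₀

Grand total N = 255.
Expected counts (row total × column total / N):
  Crash, OS A: 132×93/255 = 48.1412
  Crash, OS B: 132×162/255 = 83.8588
  No crash, OS A: 123×93/255 = 44.8588
  No crash, OS B: 123×162/255 = 78.1412
Contributions (O − E)²/E:
  (56 − 48.1412)²/48.1412 = 1.2829
  (76 − 83.8588)²/83.8588 = 0.7365
  (37 − 44.8588)²/44.8588 = 1.3768
  (86 − 78.1412)²/78.1412 = 0.7904
χ² = 1.2829 + 0.7365 + 1.3768 + 0.7904 = 4.187
df = (2−1)(2−1) = 1. Since 4.187 < 5.024, fail to reject the null hypothesis of independence at α = 0.025.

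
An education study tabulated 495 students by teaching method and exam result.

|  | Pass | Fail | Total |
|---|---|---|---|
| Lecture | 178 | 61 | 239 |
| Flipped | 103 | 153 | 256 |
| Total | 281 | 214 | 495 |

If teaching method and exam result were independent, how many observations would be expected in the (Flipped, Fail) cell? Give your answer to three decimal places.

Row total (Flipped) = 256; column total (Fail) = 214; grand total N = 495.
Expected count = (row total × column total) / N = 256 × 214 / 495 = 110.675.

110.675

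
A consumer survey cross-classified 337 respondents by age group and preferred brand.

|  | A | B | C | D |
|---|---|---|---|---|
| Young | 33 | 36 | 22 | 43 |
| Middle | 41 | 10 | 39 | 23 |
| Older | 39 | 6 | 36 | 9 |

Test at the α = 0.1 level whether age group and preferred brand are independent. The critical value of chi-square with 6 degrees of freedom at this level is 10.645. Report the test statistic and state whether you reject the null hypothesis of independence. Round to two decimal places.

Row totals: 134, 113, 90. Column totals: 113, 52, 97, 75. Grand total N = 337.
Expected counts (row total × column total / N):
  Young, A: 134×113/337 = 44.932
  Young, B: 134×52/337 = 20.677
  Young, C: 134×97/337 = 38.570
  Young, D: 134×75/337 = 29.822
  Middle, A: 113×113/337 = 37.890
  Middle, B: 113×52/337 = 17.436
  Middle, C: 113×97/337 = 32.525
  Middle, D: 113×75/337 = 25.148
  Older, A: 90×113/337 = 30.178
  Older, B: 90×52/337 = 13.887
  Older, C: 90×97/337 = 25.905
  Older, D: 90×75/337 = 20.030
Contributions (O − E)²/E:
  (33 − 44.932)²/44.932 = 3.1686
  (36 − 20.677)²/20.677 = 11.3553
  (22 − 38.570)²/38.570 = 7.1186
  (43 − 29.822)²/29.822 = 5.8232
  (41 − 37.890)²/37.890 = 0.2553
  (10 − 17.436)²/17.436 = 3.1713
  (39 − 32.525)²/32.525 = 1.2890
  (23 − 25.148)²/25.148 = 0.1835
  (39 − 30.178)²/30.178 = 2.5790
  (6 − 13.887)²/13.887 = 4.4794
  (36 − 25.905)²/25.905 = 3.9340
  (9 − 20.030)²/20.030 = 6.0739
χ² = 3.1686 + 11.3553 + 7.1186 + 5.8232 + 0.2553 + 3.1713 + 1.2890 + 0.1835 + 2.5790 + 4.4794 + 3.9340 + 6.0739 = 49.43
df = (3−1)(4−1) = 6. Since 49.43 > 10.645, reject the null hypothesis of independence at α = 0.1.

49.43; reject H₀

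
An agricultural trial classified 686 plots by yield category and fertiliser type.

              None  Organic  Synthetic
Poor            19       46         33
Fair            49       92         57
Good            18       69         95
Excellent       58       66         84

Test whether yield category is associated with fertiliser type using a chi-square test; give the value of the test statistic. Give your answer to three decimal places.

38.028

Row totals: 98, 198, 182, 208. Column totals: 144, 273, 269. Grand total N = 686.
Expected counts (row total × column total / N):
  Poor, None: 98×144/686 = 20.57143
  Poor, Organic: 98×273/686 = 39.00000
  Poor, Synthetic: 98×269/686 = 38.42857
  Fair, None: 198×144/686 = 41.56268
  Fair, Organic: 198×273/686 = 78.79592
  Fair, Synthetic: 198×269/686 = 77.64140
  Good, None: 182×144/686 = 38.20408
  Good, Organic: 182×273/686 = 72.42857
  Good, Synthetic: 182×269/686 = 71.36735
  Excellent, None: 208×144/686 = 43.66181
  Excellent, Organic: 208×273/686 = 82.77551
  Excellent, Synthetic: 208×269/686 = 81.56268
Contributions (O − E)²/E:
  (19 − 20.57143)²/20.57143 = 0.1200
  (46 − 39.00000)²/39.00000 = 1.2564
  (33 − 38.42857)²/38.42857 = 0.7669
  (49 − 41.56268)²/41.56268 = 1.3309
  (92 − 78.79592)²/78.79592 = 2.2126
  (57 − 77.64140)²/77.64140 = 5.4876
  (18 − 38.20408)²/38.20408 = 10.6848
  (69 − 72.42857)²/72.42857 = 0.1623
  (95 − 71.36735)²/71.36735 = 7.8257
  (58 − 43.66181)²/43.66181 = 4.7085
  (66 − 82.77551)²/82.77551 = 3.3998
  (84 − 81.56268)²/81.56268 = 0.0728
χ² = 0.1200 + 1.2564 + 0.7669 + 1.3309 + 2.2126 + 5.4876 + 10.6848 + 0.1623 + 7.8257 + 4.7085 + 3.3998 + 0.0728 = 38.028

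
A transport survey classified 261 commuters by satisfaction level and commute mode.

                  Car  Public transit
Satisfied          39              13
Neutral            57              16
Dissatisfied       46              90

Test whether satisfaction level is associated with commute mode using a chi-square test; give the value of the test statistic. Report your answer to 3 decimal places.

Row totals: 52, 73, 136. Column totals: 142, 119. Grand total N = 261.
Expected counts (row total × column total / N):
  Satisfied, Car: 52×142/261 = 28.2912
  Satisfied, Public transit: 52×119/261 = 23.7088
  Neutral, Car: 73×142/261 = 39.7165
  Neutral, Public transit: 73×119/261 = 33.2835
  Dissatisfied, Car: 136×142/261 = 73.9923
  Dissatisfied, Public transit: 136×119/261 = 62.0077
Contributions (O − E)²/E:
  (39 − 28.2912)²/28.2912 = 4.0535
  (13 − 23.7088)²/23.7088 = 4.8370
  (57 − 39.7165)²/39.7165 = 7.5213
  (16 − 33.2835)²/33.2835 = 8.9750
  (46 − 73.9923)²/73.9923 = 10.5899
  (90 − 62.0077)²/62.0077 = 12.6366
χ² = 4.0535 + 4.8370 + 7.5213 + 8.9750 + 10.5899 + 12.6366 = 48.613

48.613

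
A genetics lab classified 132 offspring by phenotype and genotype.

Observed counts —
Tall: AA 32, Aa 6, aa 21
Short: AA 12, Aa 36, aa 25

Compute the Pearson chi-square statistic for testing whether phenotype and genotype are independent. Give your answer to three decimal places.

29.717

Row totals: 59, 73. Column totals: 44, 42, 46. Grand total N = 132.
Expected counts (row total × column total / N):
  Tall, AA: 59×44/132 = 19.6667
  Tall, Aa: 59×42/132 = 18.7727
  Tall, aa: 59×46/132 = 20.5606
  Short, AA: 73×44/132 = 24.3333
  Short, Aa: 73×42/132 = 23.2273
  Short, aa: 73×46/132 = 25.4394
Contributions (O − E)²/E:
  (32 − 19.6667)²/19.6667 = 7.7344
  (6 − 18.7727)²/18.7727 = 8.6904
  (21 − 20.5606)²/20.5606 = 0.0094
  (12 − 24.3333)²/24.3333 = 6.2511
  (36 − 23.2273)²/23.2273 = 7.0237
  (25 − 25.4394)²/25.4394 = 0.0076
χ² = 7.7344 + 8.6904 + 0.0094 + 6.2511 + 7.0237 + 0.0076 = 29.717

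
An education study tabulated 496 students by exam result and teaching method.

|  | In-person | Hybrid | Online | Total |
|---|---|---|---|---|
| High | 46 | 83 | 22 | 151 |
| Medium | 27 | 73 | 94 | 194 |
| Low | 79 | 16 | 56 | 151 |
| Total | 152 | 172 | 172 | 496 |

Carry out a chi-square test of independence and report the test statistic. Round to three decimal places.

113.000

Grand total N = 496.
Expected counts (row total × column total / N):
  High, In-person: 151×152/496 = 46.2742
  High, Hybrid: 151×172/496 = 52.3629
  High, Online: 151×172/496 = 52.3629
  Medium, In-person: 194×152/496 = 59.4516
  Medium, Hybrid: 194×172/496 = 67.2742
  Medium, Online: 194×172/496 = 67.2742
  Low, In-person: 151×152/496 = 46.2742
  Low, Hybrid: 151×172/496 = 52.3629
  Low, Online: 151×172/496 = 52.3629
Contributions (O − E)²/E:
  (46 − 46.2742)²/46.2742 = 0.0016
  (83 − 52.3629)²/52.3629 = 17.9255
  (22 − 52.3629)²/52.3629 = 17.6061
  (27 − 59.4516)²/59.4516 = 17.7137
  (73 − 67.2742)²/67.2742 = 0.4873
  (94 − 67.2742)²/67.2742 = 10.6173
  (79 − 46.2742)²/46.2742 = 23.1442
  (16 − 52.3629)²/52.3629 = 25.2519
  (56 − 52.3629)²/52.3629 = 0.2526
χ² = 0.0016 + 17.9255 + 17.6061 + 17.7137 + 0.4873 + 10.6173 + 23.1442 + 25.2519 + 0.2526 = 113.000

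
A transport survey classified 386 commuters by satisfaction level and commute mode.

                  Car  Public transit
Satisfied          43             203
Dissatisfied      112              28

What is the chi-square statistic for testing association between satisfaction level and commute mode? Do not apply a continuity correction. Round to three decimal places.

145.127

Row totals: 246, 140. Column totals: 155, 231. Grand total N = 386.
Expected counts (row total × column total / N):
  Satisfied, Car: 246×155/386 = 98.78238
  Satisfied, Public transit: 246×231/386 = 147.21762
  Dissatisfied, Car: 140×155/386 = 56.21762
  Dissatisfied, Public transit: 140×231/386 = 83.78238
Contributions (O − E)²/E:
  (43 − 98.78238)²/98.78238 = 31.5003
  (203 − 147.21762)²/147.21762 = 21.1366
  (112 − 56.21762)²/56.21762 = 55.3505
  (28 − 83.78238)²/83.78238 = 37.1400
χ² = 31.5003 + 21.1366 + 55.3505 + 37.1400 = 145.127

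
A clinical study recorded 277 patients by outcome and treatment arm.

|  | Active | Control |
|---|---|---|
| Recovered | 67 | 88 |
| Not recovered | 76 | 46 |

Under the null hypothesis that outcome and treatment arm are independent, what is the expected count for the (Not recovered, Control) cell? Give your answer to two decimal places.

Row total (Not recovered) = 122; column total (Control) = 134; grand total N = 277.
Expected count = (row total × column total) / N = 122 × 134 / 277 = 59.02.

59.02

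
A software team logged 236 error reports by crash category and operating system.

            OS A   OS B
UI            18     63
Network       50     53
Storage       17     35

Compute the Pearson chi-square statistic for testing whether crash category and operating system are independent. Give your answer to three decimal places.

13.952

Row totals: 81, 103, 52. Column totals: 85, 151. Grand total N = 236.
Expected counts (row total × column total / N):
  UI, OS A: 81×85/236 = 29.17373
  UI, OS B: 81×151/236 = 51.82627
  Network, OS A: 103×85/236 = 37.09746
  Network, OS B: 103×151/236 = 65.90254
  Storage, OS A: 52×85/236 = 18.72881
  Storage, OS B: 52×151/236 = 33.27119
Contributions (O − E)²/E:
  (18 − 29.17373)²/29.17373 = 4.2796
  (63 − 51.82627)²/51.82627 = 2.4091
  (50 − 37.09746)²/37.09746 = 4.4875
  (53 − 65.90254)²/65.90254 = 2.5261
  (17 − 18.72881)²/18.72881 = 0.1596
  (35 − 33.27119)²/33.27119 = 0.0898
χ² = 4.2796 + 2.4091 + 4.4875 + 2.5261 + 0.1596 + 0.0898 = 13.952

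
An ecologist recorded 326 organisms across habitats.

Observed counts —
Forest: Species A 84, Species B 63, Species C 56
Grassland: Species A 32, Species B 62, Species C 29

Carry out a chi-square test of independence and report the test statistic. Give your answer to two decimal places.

13.05

Row totals: 203, 123. Column totals: 116, 125, 85. Grand total N = 326.
Expected counts (row total × column total / N):
  Forest, Species A: 203×116/326 = 72.233
  Forest, Species B: 203×125/326 = 77.837
  Forest, Species C: 203×85/326 = 52.929
  Grassland, Species A: 123×116/326 = 43.767
  Grassland, Species B: 123×125/326 = 47.163
  Grassland, Species C: 123×85/326 = 32.071
Contributions (O − E)²/E:
  (84 − 72.233)²/72.233 = 1.9169
  (63 − 77.837)²/77.837 = 2.8282
  (56 − 52.929)²/52.929 = 0.1782
  (32 − 43.767)²/43.767 = 3.1636
  (62 − 47.163)²/47.163 = 4.6676
  (29 − 32.071)²/32.071 = 0.2941
χ² = 1.9169 + 2.8282 + 0.1782 + 3.1636 + 4.6676 + 0.2941 = 13.05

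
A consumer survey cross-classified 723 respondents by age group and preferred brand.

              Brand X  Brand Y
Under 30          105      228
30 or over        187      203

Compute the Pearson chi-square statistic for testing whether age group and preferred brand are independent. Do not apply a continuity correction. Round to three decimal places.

20.109

Row totals: 333, 390. Column totals: 292, 431. Grand total N = 723.
Expected counts (row total × column total / N):
  Under 30, Brand X: 333×292/723 = 134.4896
  Under 30, Brand Y: 333×431/723 = 198.5104
  30 or over, Brand X: 390×292/723 = 157.5104
  30 or over, Brand Y: 390×431/723 = 232.4896
Contributions (O − E)²/E:
  (105 − 134.4896)²/134.4896 = 6.4662
  (228 − 198.5104)²/198.5104 = 4.3808
  (187 − 157.5104)²/157.5104 = 5.5211
  (203 − 232.4896)²/232.4896 = 3.7405
χ² = 6.4662 + 4.3808 + 5.5211 + 3.7405 = 20.109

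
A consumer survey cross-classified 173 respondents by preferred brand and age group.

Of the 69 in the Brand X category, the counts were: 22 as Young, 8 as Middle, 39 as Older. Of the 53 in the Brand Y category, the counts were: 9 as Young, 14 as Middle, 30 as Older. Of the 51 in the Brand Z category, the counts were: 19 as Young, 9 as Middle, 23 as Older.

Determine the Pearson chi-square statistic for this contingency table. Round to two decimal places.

8.62

Row totals: 69, 53, 51. Column totals: 50, 31, 92. Grand total N = 173.
Expected counts (row total × column total / N):
  Brand X, Young: 69×50/173 = 19.9422
  Brand X, Middle: 69×31/173 = 12.3642
  Brand X, Older: 69×92/173 = 36.6936
  Brand Y, Young: 53×50/173 = 15.3179
  Brand Y, Middle: 53×31/173 = 9.4971
  Brand Y, Older: 53×92/173 = 28.1850
  Brand Z, Young: 51×50/173 = 14.7399
  Brand Z, Middle: 51×31/173 = 9.1387
  Brand Z, Older: 51×92/173 = 27.1214
Contributions (O − E)²/E:
  (22 − 19.9422)²/19.9422 = 0.2123
  (8 − 12.3642)²/12.3642 = 1.5404
  (39 − 36.6936)²/36.6936 = 0.1450
  (9 − 15.3179)²/15.3179 = 2.6058
  (14 − 9.4971)²/9.4971 = 2.1350
  (30 − 28.1850)²/28.1850 = 0.1169
  (19 − 14.7399)²/14.7399 = 1.2312
  (9 − 9.1387)²/9.1387 = 0.0021
  (23 − 27.1214)²/27.1214 = 0.6263
χ² = 0.2123 + 1.5404 + 0.1450 + 2.6058 + 2.1350 + 0.1169 + 1.2312 + 0.0021 + 0.6263 = 8.62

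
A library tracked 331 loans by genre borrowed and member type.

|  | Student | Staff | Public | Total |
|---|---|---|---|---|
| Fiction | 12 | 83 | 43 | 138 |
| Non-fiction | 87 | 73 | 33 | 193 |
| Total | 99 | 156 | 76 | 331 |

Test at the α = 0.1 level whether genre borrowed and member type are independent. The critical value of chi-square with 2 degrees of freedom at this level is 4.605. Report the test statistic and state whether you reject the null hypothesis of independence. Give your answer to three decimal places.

Grand total N = 331.
Expected counts (row total × column total / N):
  Fiction, Student: 138×99/331 = 41.2749
  Fiction, Staff: 138×156/331 = 65.0393
  Fiction, Public: 138×76/331 = 31.6858
  Non-fiction, Student: 193×99/331 = 57.7251
  Non-fiction, Staff: 193×156/331 = 90.9607
  Non-fiction, Public: 193×76/331 = 44.3142
Contributions (O − E)²/E:
  (12 − 41.2749)²/41.2749 = 20.7637
  (83 − 65.0393)²/65.0393 = 4.9599
  (43 − 31.6858)²/31.6858 = 4.0400
  (87 − 57.7251)²/57.7251 = 14.8466
  (73 − 90.9607)²/90.9607 = 3.5464
  (33 − 44.3142)²/44.3142 = 2.8887
χ² = 20.7637 + 4.9599 + 4.0400 + 14.8466 + 3.5464 + 2.8887 = 51.045
df = (2−1)(3−1) = 2. Since 51.045 > 4.605, reject the null hypothesis of independence at α = 0.1.

51.045; reject H₀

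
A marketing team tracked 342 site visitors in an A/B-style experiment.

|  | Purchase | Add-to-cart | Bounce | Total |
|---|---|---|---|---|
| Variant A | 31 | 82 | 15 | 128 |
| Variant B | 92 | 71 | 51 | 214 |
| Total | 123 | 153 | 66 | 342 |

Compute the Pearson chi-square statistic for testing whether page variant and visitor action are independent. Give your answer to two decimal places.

Grand total N = 342.
Expected counts (row total × column total / N):
  Variant A, Purchase: 128×123/342 = 46.0351
  Variant A, Add-to-cart: 128×153/342 = 57.2632
  Variant A, Bounce: 128×66/342 = 24.7018
  Variant B, Purchase: 214×123/342 = 76.9649
  Variant B, Add-to-cart: 214×153/342 = 95.7368
  Variant B, Bounce: 214×66/342 = 41.2982
Contributions (O − E)²/E:
  (31 − 46.0351)²/46.0351 = 4.9105
  (82 − 57.2632)²/57.2632 = 10.6859
  (15 − 24.7018)²/24.7018 = 3.8104
  (92 − 76.9649)²/76.9649 = 2.9371
  (71 − 95.7368)²/95.7368 = 6.3916
  (51 − 41.2982)²/41.2982 = 2.2792
χ² = 4.9105 + 10.6859 + 3.8104 + 2.9371 + 6.3916 + 2.2792 = 31.01

31.01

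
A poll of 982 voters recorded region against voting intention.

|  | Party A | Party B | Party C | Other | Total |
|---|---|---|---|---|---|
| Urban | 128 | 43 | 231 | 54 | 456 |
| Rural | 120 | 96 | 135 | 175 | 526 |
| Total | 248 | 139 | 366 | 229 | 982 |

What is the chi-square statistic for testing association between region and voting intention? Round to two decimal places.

105.13

Grand total N = 982.
Expected counts (row total × column total / N):
  Urban, Party A: 456×248/982 = 115.161
  Urban, Party B: 456×139/982 = 64.546
  Urban, Party C: 456×366/982 = 169.955
  Urban, Other: 456×229/982 = 106.338
  Rural, Party A: 526×248/982 = 132.839
  Rural, Party B: 526×139/982 = 74.454
  Rural, Party C: 526×366/982 = 196.045
  Rural, Other: 526×229/982 = 122.662
Contributions (O − E)²/E:
  (128 − 115.161)²/115.161 = 1.4314
  (43 − 64.546)²/64.546 = 7.1922
  (231 − 169.955)²/169.955 = 21.9263
  (54 − 106.338)²/106.338 = 25.7600
  (120 − 132.839)²/132.839 = 1.2409
  (96 − 74.454)²/74.454 = 6.2351
  (135 − 196.045)²/196.045 = 19.0084
  (175 − 122.662)²/122.662 = 22.3318
χ² = 1.4314 + 7.1922 + 21.9263 + 25.7600 + 1.2409 + 6.2351 + 19.0084 + 22.3318 = 105.13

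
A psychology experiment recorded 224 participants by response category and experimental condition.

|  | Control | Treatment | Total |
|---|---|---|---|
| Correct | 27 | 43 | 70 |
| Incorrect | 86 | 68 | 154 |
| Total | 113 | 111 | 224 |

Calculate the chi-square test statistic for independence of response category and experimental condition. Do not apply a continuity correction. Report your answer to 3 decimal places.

Grand total N = 224.
Expected counts (row total × column total / N):
  Correct, Control: 70×113/224 = 35.3125
  Correct, Treatment: 70×111/224 = 34.6875
  Incorrect, Control: 154×113/224 = 77.6875
  Incorrect, Treatment: 154×111/224 = 76.3125
Contributions (O − E)²/E:
  (27 − 35.3125)²/35.3125 = 1.9567
  (43 − 34.6875)²/34.6875 = 1.9920
  (86 − 77.6875)²/77.6875 = 0.8894
  (68 − 76.3125)²/76.3125 = 0.9055
χ² = 1.9567 + 1.9920 + 0.8894 + 0.9055 = 5.744

5.744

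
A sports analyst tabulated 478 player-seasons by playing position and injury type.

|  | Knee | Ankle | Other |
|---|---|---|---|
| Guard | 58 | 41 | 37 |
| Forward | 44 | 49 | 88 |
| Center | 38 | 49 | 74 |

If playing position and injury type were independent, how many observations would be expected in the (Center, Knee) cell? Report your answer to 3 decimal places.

47.155

Row total (Center) = 161; column total (Knee) = 140; grand total N = 478.
Expected count = (row total × column total) / N = 161 × 140 / 478 = 47.155.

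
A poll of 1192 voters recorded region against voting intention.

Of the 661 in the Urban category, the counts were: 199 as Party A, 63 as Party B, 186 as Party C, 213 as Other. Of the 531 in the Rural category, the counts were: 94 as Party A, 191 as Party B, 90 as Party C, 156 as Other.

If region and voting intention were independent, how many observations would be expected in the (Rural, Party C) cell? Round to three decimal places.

122.950

Row total (Rural) = 531; column total (Party C) = 276; grand total N = 1192.
Expected count = (row total × column total) / N = 531 × 276 / 1192 = 122.950.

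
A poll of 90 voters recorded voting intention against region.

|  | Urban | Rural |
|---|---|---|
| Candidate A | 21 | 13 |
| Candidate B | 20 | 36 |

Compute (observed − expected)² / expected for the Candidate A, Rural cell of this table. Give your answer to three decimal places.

Row total (Candidate A) = 34; column total (Rural) = 49; N = 90.
Expected count E = 34 × 49 / 90 = 18.5111.
Contribution = (O − E)²/E = (13 − 18.5111)² / 18.5111 = 1.641.

1.641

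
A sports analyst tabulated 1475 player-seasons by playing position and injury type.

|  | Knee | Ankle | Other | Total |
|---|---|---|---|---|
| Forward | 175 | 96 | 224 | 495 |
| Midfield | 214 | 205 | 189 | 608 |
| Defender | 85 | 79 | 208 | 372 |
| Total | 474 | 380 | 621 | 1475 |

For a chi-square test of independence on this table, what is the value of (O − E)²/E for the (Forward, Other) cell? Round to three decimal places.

1.167

Row total (Forward) = 495; column total (Other) = 621; N = 1475.
Expected count E = 495 × 621 / 1475 = 208.4034.
Contribution = (O − E)²/E = (224 − 208.4034)² / 208.4034 = 1.167.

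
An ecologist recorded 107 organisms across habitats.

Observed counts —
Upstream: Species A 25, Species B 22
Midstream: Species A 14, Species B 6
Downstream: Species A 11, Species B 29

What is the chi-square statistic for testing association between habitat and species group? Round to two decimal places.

Row totals: 47, 20, 40. Column totals: 50, 57. Grand total N = 107.
Expected counts (row total × column total / N):
  Upstream, Species A: 47×50/107 = 21.963
  Upstream, Species B: 47×57/107 = 25.037
  Midstream, Species A: 20×50/107 = 9.346
  Midstream, Species B: 20×57/107 = 10.654
  Downstream, Species A: 40×50/107 = 18.692
  Downstream, Species B: 40×57/107 = 21.308
Contributions (O − E)²/E:
  (25 − 21.963)²/21.963 = 0.4200
  (22 − 25.037)²/25.037 = 0.3684
  (14 − 9.346)²/9.346 = 2.3175
  (6 − 10.654)²/10.654 = 2.0330
  (11 − 18.692)²/18.692 = 3.1654
  (29 − 21.308)²/21.308 = 2.7767
χ² = 0.4200 + 0.3684 + 2.3175 + 2.0330 + 3.1654 + 2.7767 = 11.08

11.08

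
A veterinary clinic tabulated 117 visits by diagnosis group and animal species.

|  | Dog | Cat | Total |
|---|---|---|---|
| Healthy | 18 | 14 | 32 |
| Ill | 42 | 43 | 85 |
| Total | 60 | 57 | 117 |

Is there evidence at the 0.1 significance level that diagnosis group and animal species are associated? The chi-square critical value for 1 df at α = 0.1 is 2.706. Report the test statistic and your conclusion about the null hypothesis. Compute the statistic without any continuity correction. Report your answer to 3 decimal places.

Grand total N = 117.
Expected counts (row total × column total / N):
  Healthy, Dog: 32×60/117 = 16.4103
  Healthy, Cat: 32×57/117 = 15.5897
  Ill, Dog: 85×60/117 = 43.5897
  Ill, Cat: 85×57/117 = 41.4103
Contributions (O − E)²/E:
  (18 − 16.4103)²/16.4103 = 0.1540
  (14 − 15.5897)²/15.5897 = 0.1621
  (42 − 43.5897)²/43.5897 = 0.0580
  (43 − 41.4103)²/41.4103 = 0.0610
χ² = 0.1540 + 0.1621 + 0.0580 + 0.0610 = 0.435
df = (2−1)(2−1) = 1. Since 0.435 < 2.706, fail to reject the null hypothesis of independence at α = 0.1.

0.435; fail to reject H₀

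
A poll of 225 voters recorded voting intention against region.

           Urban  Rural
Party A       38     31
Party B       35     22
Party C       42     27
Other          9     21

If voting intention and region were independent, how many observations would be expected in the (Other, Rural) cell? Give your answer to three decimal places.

Row total (Other) = 30; column total (Rural) = 101; grand total N = 225.
Expected count = (row total × column total) / N = 30 × 101 / 225 = 13.467.

13.467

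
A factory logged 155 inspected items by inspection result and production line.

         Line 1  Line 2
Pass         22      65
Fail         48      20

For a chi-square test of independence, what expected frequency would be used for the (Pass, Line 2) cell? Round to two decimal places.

47.71

Row total (Pass) = 87; column total (Line 2) = 85; grand total N = 155.
Expected count = (row total × column total) / N = 87 × 85 / 155 = 47.71.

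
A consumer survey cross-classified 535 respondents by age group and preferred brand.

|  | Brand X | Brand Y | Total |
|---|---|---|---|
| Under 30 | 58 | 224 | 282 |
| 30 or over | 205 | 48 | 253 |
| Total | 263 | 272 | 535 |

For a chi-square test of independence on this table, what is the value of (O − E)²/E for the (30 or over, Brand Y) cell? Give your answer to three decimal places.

50.540

Row total (30 or over) = 253; column total (Brand Y) = 272; N = 535.
Expected count E = 253 × 272 / 535 = 128.6280.
Contribution = (O − E)²/E = (48 − 128.6280)² / 128.6280 = 50.540.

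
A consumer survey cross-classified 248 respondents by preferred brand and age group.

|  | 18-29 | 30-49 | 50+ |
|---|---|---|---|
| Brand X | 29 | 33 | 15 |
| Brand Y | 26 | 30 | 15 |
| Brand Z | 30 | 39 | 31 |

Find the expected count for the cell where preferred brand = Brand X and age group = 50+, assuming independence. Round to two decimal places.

18.94

Row total (Brand X) = 77; column total (50+) = 61; grand total N = 248.
Expected count = (row total × column total) / N = 77 × 61 / 248 = 18.94.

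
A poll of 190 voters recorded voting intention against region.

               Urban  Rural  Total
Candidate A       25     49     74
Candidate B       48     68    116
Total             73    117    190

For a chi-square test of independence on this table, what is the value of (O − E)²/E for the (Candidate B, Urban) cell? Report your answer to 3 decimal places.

Row total (Candidate B) = 116; column total (Urban) = 73; N = 190.
Expected count E = 116 × 73 / 190 = 44.5684.
Contribution = (O − E)²/E = (48 − 44.5684)² / 44.5684 = 0.264.

0.264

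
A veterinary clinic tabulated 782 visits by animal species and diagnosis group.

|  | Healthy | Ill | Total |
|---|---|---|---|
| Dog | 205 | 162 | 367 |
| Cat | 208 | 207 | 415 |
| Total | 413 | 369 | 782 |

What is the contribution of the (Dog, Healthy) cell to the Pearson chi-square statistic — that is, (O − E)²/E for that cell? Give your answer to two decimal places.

Row total (Dog) = 367; column total (Healthy) = 413; N = 782.
Expected count E = 367 × 413 / 782 = 193.825.
Contribution = (O − E)²/E = (205 − 193.825)² / 193.825 = 0.64.

0.64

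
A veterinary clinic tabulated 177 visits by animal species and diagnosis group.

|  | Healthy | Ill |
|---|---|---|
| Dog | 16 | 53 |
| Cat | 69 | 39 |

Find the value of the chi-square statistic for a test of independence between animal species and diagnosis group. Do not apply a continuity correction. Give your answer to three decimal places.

27.941

Row totals: 69, 108. Column totals: 85, 92. Grand total N = 177.
Expected counts (row total × column total / N):
  Dog, Healthy: 69×85/177 = 33.1356
  Dog, Ill: 69×92/177 = 35.8644
  Cat, Healthy: 108×85/177 = 51.8644
  Cat, Ill: 108×92/177 = 56.1356
Contributions (O − E)²/E:
  (16 − 33.1356)²/33.1356 = 8.8614
  (53 − 35.8644)²/35.8644 = 8.1872
  (69 − 51.8644)²/51.8644 = 5.6615
  (39 − 56.1356)²/56.1356 = 5.2307
χ² = 8.8614 + 8.1872 + 5.6615 + 5.2307 = 27.941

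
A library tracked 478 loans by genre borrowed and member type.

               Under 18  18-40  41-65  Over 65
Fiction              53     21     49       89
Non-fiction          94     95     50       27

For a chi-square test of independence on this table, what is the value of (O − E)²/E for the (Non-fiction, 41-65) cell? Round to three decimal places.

0.471

Row total (Non-fiction) = 266; column total (41-65) = 99; N = 478.
Expected count E = 266 × 99 / 478 = 55.09205.
Contribution = (O − E)²/E = (50 − 55.09205)² / 55.09205 = 0.471.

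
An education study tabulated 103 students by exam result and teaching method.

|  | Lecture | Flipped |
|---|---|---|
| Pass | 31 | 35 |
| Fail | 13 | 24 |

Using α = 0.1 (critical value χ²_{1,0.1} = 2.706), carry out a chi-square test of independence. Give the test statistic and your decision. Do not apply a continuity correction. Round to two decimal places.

Row totals: 66, 37. Column totals: 44, 59. Grand total N = 103.
Expected counts (row total × column total / N):
  Pass, Lecture: 66×44/103 = 28.194
  Pass, Flipped: 66×59/103 = 37.806
  Fail, Lecture: 37×44/103 = 15.806
  Fail, Flipped: 37×59/103 = 21.194
Contributions (O − E)²/E:
  (31 − 28.194)²/28.194 = 0.2793
  (35 − 37.806)²/37.806 = 0.2083
  (13 − 15.806)²/15.806 = 0.4981
  (24 − 21.194)²/21.194 = 0.3715
χ² = 0.2793 + 0.2083 + 0.4981 + 0.3715 = 1.36
df = (2−1)(2−1) = 1. Since 1.36 < 2.706, fail to reject the null hypothesis of independence at α = 0.1.

1.36; fail to reject H₀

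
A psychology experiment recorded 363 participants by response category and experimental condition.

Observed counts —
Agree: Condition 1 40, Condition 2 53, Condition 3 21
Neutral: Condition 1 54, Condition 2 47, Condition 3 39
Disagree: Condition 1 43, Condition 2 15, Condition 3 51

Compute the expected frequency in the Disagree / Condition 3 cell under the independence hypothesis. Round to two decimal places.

Row total (Disagree) = 109; column total (Condition 3) = 111; grand total N = 363.
Expected count = (row total × column total) / N = 109 × 111 / 363 = 33.33.

33.33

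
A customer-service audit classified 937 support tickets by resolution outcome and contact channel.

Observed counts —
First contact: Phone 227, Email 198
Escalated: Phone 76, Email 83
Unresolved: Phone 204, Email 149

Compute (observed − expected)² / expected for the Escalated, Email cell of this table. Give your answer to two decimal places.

Row total (Escalated) = 159; column total (Email) = 430; N = 937.
Expected count E = 159 × 430 / 937 = 72.967.
Contribution = (O − E)²/E = (83 − 72.967)² / 72.967 = 1.38.

1.38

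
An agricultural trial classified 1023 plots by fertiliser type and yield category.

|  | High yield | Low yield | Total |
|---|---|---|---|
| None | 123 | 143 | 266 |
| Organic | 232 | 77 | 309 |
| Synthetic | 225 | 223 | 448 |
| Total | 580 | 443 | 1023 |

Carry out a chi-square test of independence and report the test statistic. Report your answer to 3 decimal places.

Grand total N = 1023.
Expected counts (row total × column total / N):
  None, High yield: 266×580/1023 = 150.8113
  None, Low yield: 266×443/1023 = 115.1887
  Organic, High yield: 309×580/1023 = 175.1906
  Organic, Low yield: 309×443/1023 = 133.8094
  Synthetic, High yield: 448×580/1023 = 253.9980
  Synthetic, Low yield: 448×443/1023 = 194.0020
Contributions (O − E)²/E:
  (123 − 150.8113)²/150.8113 = 5.1287
  (143 − 115.1887)²/115.1887 = 6.7148
  (232 − 175.1906)²/175.1906 = 18.4217
  (77 − 133.8094)²/133.8094 = 24.1187
  (225 − 253.9980)²/253.9980 = 3.3106
  (223 − 194.0020)²/194.0020 = 4.3344
χ² = 5.1287 + 6.7148 + 18.4217 + 24.1187 + 3.3106 + 4.3344 = 62.029

62.029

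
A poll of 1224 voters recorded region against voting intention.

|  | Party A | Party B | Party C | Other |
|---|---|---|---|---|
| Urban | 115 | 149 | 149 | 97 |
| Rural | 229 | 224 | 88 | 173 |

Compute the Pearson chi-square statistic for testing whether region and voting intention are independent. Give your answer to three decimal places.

57.551

Row totals: 510, 714. Column totals: 344, 373, 237, 270. Grand total N = 1224.
Expected counts (row total × column total / N):
  Urban, Party A: 510×344/1224 = 143.3333
  Urban, Party B: 510×373/1224 = 155.4167
  Urban, Party C: 510×237/1224 = 98.7500
  Urban, Other: 510×270/1224 = 112.5000
  Rural, Party A: 714×344/1224 = 200.6667
  Rural, Party B: 714×373/1224 = 217.5833
  Rural, Party C: 714×237/1224 = 138.2500
  Rural, Other: 714×270/1224 = 157.5000
Contributions (O − E)²/E:
  (115 − 143.3333)²/143.3333 = 5.6008
  (149 − 155.4167)²/155.4167 = 0.2649
  (149 − 98.7500)²/98.7500 = 25.5703
  (97 − 112.5000)²/112.5000 = 2.1356
  (229 − 200.6667)²/200.6667 = 4.0005
  (224 − 217.5833)²/217.5833 = 0.1892
  (88 − 138.2500)²/138.2500 = 18.2645
  (173 − 157.5000)²/157.5000 = 1.5254
χ² = 5.6008 + 0.2649 + 25.5703 + 2.1356 + 4.0005 + 0.1892 + 18.2645 + 1.5254 = 57.551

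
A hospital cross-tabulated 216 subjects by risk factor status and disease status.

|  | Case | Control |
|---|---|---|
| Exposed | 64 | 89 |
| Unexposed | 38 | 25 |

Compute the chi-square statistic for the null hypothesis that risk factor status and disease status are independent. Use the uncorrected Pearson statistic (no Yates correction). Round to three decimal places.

Row totals: 153, 63. Column totals: 102, 114. Grand total N = 216.
Expected counts (row total × column total / N):
  Exposed, Case: 153×102/216 = 72.2500
  Exposed, Control: 153×114/216 = 80.7500
  Unexposed, Case: 63×102/216 = 29.7500
  Unexposed, Control: 63×114/216 = 33.2500
Contributions (O − E)²/E:
  (64 − 72.2500)²/72.2500 = 0.9420
  (89 − 80.7500)²/80.7500 = 0.8429
  (38 − 29.7500)²/29.7500 = 2.2878
  (25 − 33.2500)²/33.2500 = 2.0470
χ² = 0.9420 + 0.8429 + 2.2878 + 2.0470 = 6.120

6.120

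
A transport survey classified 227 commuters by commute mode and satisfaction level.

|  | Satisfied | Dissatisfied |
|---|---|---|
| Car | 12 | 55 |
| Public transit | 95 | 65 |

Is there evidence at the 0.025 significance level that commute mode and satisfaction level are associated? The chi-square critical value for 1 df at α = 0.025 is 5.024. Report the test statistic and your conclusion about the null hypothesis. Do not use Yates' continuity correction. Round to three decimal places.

Row totals: 67, 160. Column totals: 107, 120. Grand total N = 227.
Expected counts (row total × column total / N):
  Car, Satisfied: 67×107/227 = 31.5815
  Car, Dissatisfied: 67×120/227 = 35.4185
  Public transit, Satisfied: 160×107/227 = 75.4185
  Public transit, Dissatisfied: 160×120/227 = 84.5815
Contributions (O − E)²/E:
  (12 − 31.5815)²/31.5815 = 12.1411
  (55 − 35.4185)²/35.4185 = 10.8258
  (95 − 75.4185)²/75.4185 = 5.0841
  (65 − 84.5815)²/84.5815 = 4.5333
χ² = 12.1411 + 10.8258 + 5.0841 + 4.5333 = 32.584
df = (2−1)(2−1) = 1. Since 32.584 > 5.024, reject the null hypothesis of independence at α = 0.025.

32.584; reject H₀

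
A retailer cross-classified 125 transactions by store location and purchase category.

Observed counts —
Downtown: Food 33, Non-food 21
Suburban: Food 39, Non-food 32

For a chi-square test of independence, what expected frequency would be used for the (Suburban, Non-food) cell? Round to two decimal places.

Row total (Suburban) = 71; column total (Non-food) = 53; grand total N = 125.
Expected count = (row total × column total) / N = 71 × 53 / 125 = 30.10.

30.10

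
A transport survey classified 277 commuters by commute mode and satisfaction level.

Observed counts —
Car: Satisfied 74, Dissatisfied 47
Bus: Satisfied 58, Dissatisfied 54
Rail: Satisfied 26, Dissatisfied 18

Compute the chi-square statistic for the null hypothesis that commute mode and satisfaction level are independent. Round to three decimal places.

Row totals: 121, 112, 44. Column totals: 158, 119. Grand total N = 277.
Expected counts (row total × column total / N):
  Car, Satisfied: 121×158/277 = 69.0181
  Car, Dissatisfied: 121×119/277 = 51.9819
  Bus, Satisfied: 112×158/277 = 63.8845
  Bus, Dissatisfied: 112×119/277 = 48.1155
  Rail, Satisfied: 44×158/277 = 25.0975
  Rail, Dissatisfied: 44×119/277 = 18.9025
Contributions (O − E)²/E:
  (74 − 69.0181)²/69.0181 = 0.3596
  (47 − 51.9819)²/51.9819 = 0.4775
  (58 − 63.8845)²/63.8845 = 0.5420
  (54 − 48.1155)²/48.1155 = 0.7197
  (26 − 25.0975)²/25.0975 = 0.0325
  (18 − 18.9025)²/18.9025 = 0.0431
χ² = 0.3596 + 0.4775 + 0.5420 + 0.7197 + 0.0325 + 0.0431 = 2.174

2.174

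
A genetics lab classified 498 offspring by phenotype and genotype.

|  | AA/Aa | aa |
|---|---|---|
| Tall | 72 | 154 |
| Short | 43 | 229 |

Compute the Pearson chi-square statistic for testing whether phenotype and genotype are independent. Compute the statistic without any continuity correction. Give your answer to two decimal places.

Row totals: 226, 272. Column totals: 115, 383. Grand total N = 498.
Expected counts (row total × column total / N):
  Tall, AA/Aa: 226×115/498 = 52.189
  Tall, aa: 226×383/498 = 173.811
  Short, AA/Aa: 272×115/498 = 62.811
  Short, aa: 272×383/498 = 209.189
Contributions (O − E)²/E:
  (72 − 52.189)²/52.189 = 7.5203
  (154 − 173.811)²/173.811 = 2.2581
  (43 − 62.811)²/62.811 = 6.2485
  (229 − 209.189)²/209.189 = 1.8762
χ² = 7.5203 + 2.2581 + 6.2485 + 1.8762 = 17.90

17.90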